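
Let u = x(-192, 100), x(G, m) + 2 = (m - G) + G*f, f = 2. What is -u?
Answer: 94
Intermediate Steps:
x(G, m) = -2 + G + m (x(G, m) = -2 + ((m - G) + G*2) = -2 + ((m - G) + 2*G) = -2 + (G + m) = -2 + G + m)
u = -94 (u = -2 - 192 + 100 = -94)
-u = -1*(-94) = 94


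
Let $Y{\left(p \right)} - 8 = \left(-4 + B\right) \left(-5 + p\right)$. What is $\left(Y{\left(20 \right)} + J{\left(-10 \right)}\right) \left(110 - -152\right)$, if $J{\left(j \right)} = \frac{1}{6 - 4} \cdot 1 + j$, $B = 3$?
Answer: $-4323$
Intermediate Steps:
$J{\left(j \right)} = \frac{1}{2} + j$ ($J{\left(j \right)} = \frac{1}{2} \cdot 1 + j = \frac{1}{2} + j$)
$Y{\left(p \right)} = 13 - p$ ($Y{\left(p \right)} = 8 + \left(-4 + 3\right) \left(-5 + p\right) = 8 - \left(-5 + p\right) = 13 - p$)
$\left(Y{\left(20 \right)} + J{\left(-10 \right)}\right) \left(110 - -152\right) = \left(\left(13 - 20\right) + \left(\frac{1}{2} - 10\right)\right) \left(110 - -152\right) = \left(\left(13 - 20\right) - \frac{19}{2}\right) \left(110 + 152\right) = \left(-7 - \frac{19}{2}\right) 262 = \left(- \frac{33}{2}\right) 262 = -4323$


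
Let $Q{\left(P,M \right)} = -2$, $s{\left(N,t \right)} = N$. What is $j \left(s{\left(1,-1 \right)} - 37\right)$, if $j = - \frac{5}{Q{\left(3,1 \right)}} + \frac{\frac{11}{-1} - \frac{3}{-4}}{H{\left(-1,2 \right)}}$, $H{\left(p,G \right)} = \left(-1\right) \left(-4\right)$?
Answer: $\frac{9}{4} \approx 2.25$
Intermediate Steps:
$H{\left(p,G \right)} = 4$
$j = - \frac{1}{16}$ ($j = - \frac{5}{-2} + \frac{\frac{11}{-1} - \frac{3}{-4}}{4} = \left(-5\right) \left(- \frac{1}{2}\right) + \left(11 \left(-1\right) - - \frac{3}{4}\right) \frac{1}{4} = \frac{5}{2} + \left(-11 + \frac{3}{4}\right) \frac{1}{4} = \frac{5}{2} - \frac{41}{16} = - \frac{1}{16} \approx -0.0625$)
$j \left(s{\left(1,-1 \right)} - 37\right) = - \frac{1 - 37}{16} = \left(- \frac{1}{16}\right) \left(-36\right) = \frac{9}{4}$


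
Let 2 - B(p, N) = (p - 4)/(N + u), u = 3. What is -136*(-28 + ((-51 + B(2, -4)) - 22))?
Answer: 13736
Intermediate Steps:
B(p, N) = 2 - (-4 + p)/(3 + N) (B(p, N) = 2 - (p - 4)/(N + 3) = 2 - (-4 + p)/(3 + N))
-136*(-28 + ((-51 + B(2, -4)) - 22)) = -136*(-28 + ((-51 + (10 - 1*2 + 2*(-4))/(3 - 4)) - 22)) = -136*(-28 + ((-51 + (10 - 2 - 8)/(-1)) - 22)) = -136*(-28 + ((-51 - 1*0) - 22)) = -136*(-28 + ((-51 + 0) - 22)) = -136*(-28 + (-51 - 22)) = -136*(-28 - 73) = -136*(-101) = 13736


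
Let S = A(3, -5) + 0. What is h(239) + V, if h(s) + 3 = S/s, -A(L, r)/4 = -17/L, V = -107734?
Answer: -77247361/717 ≈ -1.0774e+5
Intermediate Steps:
A(L, r) = 68/L (A(L, r) = -(-68)/L = 68/L)
S = 68/3 (S = 68/3 + 0 = 68/3 ≈ 22.667)
h(s) = -3 + 68/(3*s)
h(239) + V = (-3 + (68/3)/239) - 107734 = (-3 + (68/3)*(1/239)) - 107734 = (-3 + 68/717) - 107734 = -2083/717 - 107734 = -77247361/717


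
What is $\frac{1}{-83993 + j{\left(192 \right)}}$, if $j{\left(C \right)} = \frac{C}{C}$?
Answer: $- \frac{1}{83992} \approx -1.1906 \cdot 10^{-5}$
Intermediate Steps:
$j{\left(C \right)} = 1$
$\frac{1}{-83993 + j{\left(192 \right)}} = \frac{1}{-83993 + 1} = \frac{1}{-83992} = - \frac{1}{83992}$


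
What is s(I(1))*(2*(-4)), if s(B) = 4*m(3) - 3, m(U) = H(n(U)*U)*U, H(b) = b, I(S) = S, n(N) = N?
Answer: -840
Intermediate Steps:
m(U) = U³ (m(U) = (U*U)*U = U²*U = U³)
s(B) = 105 (s(B) = 4*3³ - 3 = 4*27 - 3 = 108 - 3 = 105)
s(I(1))*(2*(-4)) = 105*(2*(-4)) = 105*(-8) = -840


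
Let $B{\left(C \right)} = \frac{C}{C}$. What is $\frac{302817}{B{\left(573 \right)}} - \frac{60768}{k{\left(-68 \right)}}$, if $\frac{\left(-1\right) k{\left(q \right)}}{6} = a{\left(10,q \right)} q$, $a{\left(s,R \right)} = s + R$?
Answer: $\frac{149290047}{493} \approx 3.0282 \cdot 10^{5}$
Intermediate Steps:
$a{\left(s,R \right)} = R + s$
$B{\left(C \right)} = 1$
$k{\left(q \right)} = - 6 q \left(10 + q\right)$ ($k{\left(q \right)} = - 6 \left(q + 10\right) q = - 6 \left(10 + q\right) q = - 6 q \left(10 + q\right)$)
$\frac{302817}{B{\left(573 \right)}} - \frac{60768}{k{\left(-68 \right)}} = \frac{302817}{1} - \frac{60768}{\left(-6\right) \left(-68\right) \left(10 - 68\right)} = 302817 \cdot 1 - \frac{60768}{\left(-6\right) \left(-68\right) \left(-58\right)} = 302817 - \frac{60768}{-23664} = 302817 - - \frac{1266}{493} = 302817 + \frac{1266}{493} = \frac{149290047}{493}$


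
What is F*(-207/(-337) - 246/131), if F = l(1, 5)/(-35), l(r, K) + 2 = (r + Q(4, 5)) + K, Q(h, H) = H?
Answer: 100413/309029 ≈ 0.32493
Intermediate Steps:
l(r, K) = 3 + K + r (l(r, K) = -2 + ((r + 5) + K) = -2 + ((5 + r) + K) = -2 + (5 + K + r) = 3 + K + r)
F = -9/35 (F = (3 + 5 + 1)/(-35) = -1/35*9 = -9/35 ≈ -0.25714)
F*(-207/(-337) - 246/131) = -9*(-207/(-337) - 246/131)/35 = -9*(-207*(-1/337) - 246*1/131)/35 = -9*(207/337 - 246/131)/35 = -9/35*(-55785/44147) = 100413/309029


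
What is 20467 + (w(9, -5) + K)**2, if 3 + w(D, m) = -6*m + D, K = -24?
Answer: 20611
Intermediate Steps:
w(D, m) = -3 + D - 6*m (w(D, m) = -3 + (-6*m + D) = -3 + (D - 6*m) = -3 + D - 6*m)
20467 + (w(9, -5) + K)**2 = 20467 + ((-3 + 9 - 6*(-5)) - 24)**2 = 20467 + ((-3 + 9 + 30) - 24)**2 = 20467 + (36 - 24)**2 = 20467 + 12**2 = 20467 + 144 = 20611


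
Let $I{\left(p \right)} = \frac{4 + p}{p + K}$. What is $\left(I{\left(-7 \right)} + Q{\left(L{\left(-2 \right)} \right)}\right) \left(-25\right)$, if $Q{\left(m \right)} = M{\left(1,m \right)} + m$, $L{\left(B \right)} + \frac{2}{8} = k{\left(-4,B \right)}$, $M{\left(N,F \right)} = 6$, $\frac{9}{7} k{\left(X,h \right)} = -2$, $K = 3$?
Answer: $- \frac{2225}{18} \approx -123.61$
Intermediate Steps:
$k{\left(X,h \right)} = - \frac{14}{9}$ ($k{\left(X,h \right)} = \frac{7}{9} \left(-2\right) = - \frac{14}{9}$)
$L{\left(B \right)} = - \frac{65}{36}$ ($L{\left(B \right)} = - \frac{1}{4} - \frac{14}{9} = - \frac{65}{36}$)
$I{\left(p \right)} = \frac{4 + p}{3 + p}$ ($I{\left(p \right)} = \frac{4 + p}{p + 3} = \frac{4 + p}{3 + p}$)
$Q{\left(m \right)} = 6 + m$
$\left(I{\left(-7 \right)} + Q{\left(L{\left(-2 \right)} \right)}\right) \left(-25\right) = \left(\frac{4 - 7}{3 - 7} + \left(6 - \frac{65}{36}\right)\right) \left(-25\right) = \left(\frac{1}{-4} \left(-3\right) + \frac{151}{36}\right) \left(-25\right) = \left(\left(- \frac{1}{4}\right) \left(-3\right) + \frac{151}{36}\right) \left(-25\right) = \left(\frac{3}{4} + \frac{151}{36}\right) \left(-25\right) = \frac{89}{18} \left(-25\right) = - \frac{2225}{18}$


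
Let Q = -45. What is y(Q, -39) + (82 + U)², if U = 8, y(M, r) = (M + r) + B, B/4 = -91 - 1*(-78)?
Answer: 7964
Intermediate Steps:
B = -52 (B = 4*(-91 - 1*(-78)) = 4*(-91 + 78) = 4*(-13) = -52)
y(M, r) = -52 + M + r (y(M, r) = (M + r) - 52 = -52 + M + r)
y(Q, -39) + (82 + U)² = (-52 - 45 - 39) + (82 + 8)² = -136 + 90² = -136 + 8100 = 7964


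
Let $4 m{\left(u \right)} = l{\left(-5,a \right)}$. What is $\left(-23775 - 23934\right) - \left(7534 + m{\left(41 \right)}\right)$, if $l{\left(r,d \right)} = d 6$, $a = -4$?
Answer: $-55237$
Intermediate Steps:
$l{\left(r,d \right)} = 6 d$
$m{\left(u \right)} = -6$ ($m{\left(u \right)} = \frac{6 \left(-4\right)}{4} = \frac{1}{4} \left(-24\right) = -6$)
$\left(-23775 - 23934\right) - \left(7534 + m{\left(41 \right)}\right) = \left(-23775 - 23934\right) - 7528 = \left(-23775 - 23934\right) + \left(-7534 + 6\right) = -47709 - 7528 = -55237$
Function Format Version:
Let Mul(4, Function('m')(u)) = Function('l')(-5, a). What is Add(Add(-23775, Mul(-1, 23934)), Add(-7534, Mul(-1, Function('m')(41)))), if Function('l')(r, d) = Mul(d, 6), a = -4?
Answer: -55237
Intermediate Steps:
Function('l')(r, d) = Mul(6, d)
Function('m')(u) = -6 (Function('m')(u) = Mul(Rational(1, 4), Mul(6, -4)) = Mul(Rational(1, 4), -24) = -6)
Add(Add(-23775, Mul(-1, 23934)), Add(-7534, Mul(-1, Function('m')(41)))) = Add(Add(-23775, Mul(-1, 23934)), Add(-7534, Mul(-1, -6))) = Add(Add(-23775, -23934), Add(-7534, 6)) = Add(-47709, -7528) = -55237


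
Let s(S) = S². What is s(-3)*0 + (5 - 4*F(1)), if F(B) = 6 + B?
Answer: -23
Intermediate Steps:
s(-3)*0 + (5 - 4*F(1)) = (-3)²*0 + (5 - 4*(6 + 1)) = 9*0 + (5 - 4*7) = 0 + (5 - 28) = 0 - 23 = -23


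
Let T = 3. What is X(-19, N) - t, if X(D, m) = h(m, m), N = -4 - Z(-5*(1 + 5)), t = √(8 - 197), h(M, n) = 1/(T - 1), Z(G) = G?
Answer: ½ - 3*I*√21 ≈ 0.5 - 13.748*I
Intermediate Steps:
h(M, n) = ½ (h(M, n) = 1/(3 - 1) = 1/2 = ½)
t = 3*I*√21 (t = √(-189) = 3*I*√21 ≈ 13.748*I)
N = 26 (N = -4 - (-5)*(1 + 5) = -4 - (-5)*6 = -4 - 1*(-30) = -4 + 30 = 26)
X(D, m) = ½
X(-19, N) - t = ½ - 3*I*√21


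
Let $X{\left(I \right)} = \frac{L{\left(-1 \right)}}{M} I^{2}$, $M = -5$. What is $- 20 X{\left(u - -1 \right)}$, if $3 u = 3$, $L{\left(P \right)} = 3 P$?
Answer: $-48$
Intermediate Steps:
$u = 1$ ($u = \frac{1}{3} \cdot 3 = 1$)
$X{\left(I \right)} = \frac{3 I^{2}}{5}$ ($X{\left(I \right)} = \frac{3 \left(-1\right)}{-5} I^{2} = \left(-3\right) \left(- \frac{1}{5}\right) I^{2} = \frac{3 I^{2}}{5}$)
$- 20 X{\left(u - -1 \right)} = - 20 \frac{3 \left(1 - -1\right)^{2}}{5} = - 20 \frac{3 \left(1 + 1\right)^{2}}{5} = - 20 \frac{3 \cdot 2^{2}}{5} = - 20 \cdot \frac{3}{5} \cdot 4 = \left(-20\right) \frac{12}{5} = -48$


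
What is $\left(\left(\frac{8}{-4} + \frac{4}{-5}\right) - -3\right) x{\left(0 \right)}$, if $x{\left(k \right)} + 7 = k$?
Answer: $- \frac{7}{5} \approx -1.4$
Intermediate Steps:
$x{\left(k \right)} = -7 + k$
$\left(\left(\frac{8}{-4} + \frac{4}{-5}\right) - -3\right) x{\left(0 \right)} = \left(\left(\frac{8}{-4} + \frac{4}{-5}\right) - -3\right) \left(-7 + 0\right) = \left(\left(8 \left(- \frac{1}{4}\right) + 4 \left(- \frac{1}{5}\right)\right) + \left(-4 + 7\right)\right) \left(-7\right) = \left(\left(-2 - \frac{4}{5}\right) + 3\right) \left(-7\right) = \left(- \frac{14}{5} + 3\right) \left(-7\right) = \frac{1}{5} \left(-7\right) = - \frac{7}{5}$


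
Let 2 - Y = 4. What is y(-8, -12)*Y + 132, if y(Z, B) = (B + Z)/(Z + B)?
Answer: 130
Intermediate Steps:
Y = -2 (Y = 2 - 1*4 = 2 - 4 = -2)
y(Z, B) = 1 (y(Z, B) = (B + Z)/(B + Z) = 1)
y(-8, -12)*Y + 132 = 1*(-2) + 132 = -2 + 132 = 130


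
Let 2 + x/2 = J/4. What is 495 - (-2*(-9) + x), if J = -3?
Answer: 965/2 ≈ 482.50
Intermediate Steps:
x = -11/2 (x = -4 + 2*(-3/4) = -4 + 2*(-3*¼) = -4 + 2*(-¾) = -4 - 3/2 = -11/2 ≈ -5.5000)
495 - (-2*(-9) + x) = 495 - (-2*(-9) - 11/2) = 495 - (18 - 11/2) = 495 - 1*25/2 = 495 - 25/2 = 965/2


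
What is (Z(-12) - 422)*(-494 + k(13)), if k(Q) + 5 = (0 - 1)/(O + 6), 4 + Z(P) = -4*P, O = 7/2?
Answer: 3584574/19 ≈ 1.8866e+5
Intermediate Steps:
O = 7/2 (O = 7*(1/2) = 7/2 ≈ 3.5000)
Z(P) = -4 - 4*P
k(Q) = -97/19 (k(Q) = -5 + (0 - 1)/(7/2 + 6) = -5 - 1/19/2 = -5 - 1*2/19 = -5 - 2/19 = -97/19)
(Z(-12) - 422)*(-494 + k(13)) = ((-4 - 4*(-12)) - 422)*(-494 - 97/19) = ((-4 + 48) - 422)*(-9483/19) = (44 - 422)*(-9483/19) = -378*(-9483/19) = 3584574/19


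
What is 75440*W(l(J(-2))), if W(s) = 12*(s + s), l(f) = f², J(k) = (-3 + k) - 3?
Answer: 115875840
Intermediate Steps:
J(k) = -6 + k
W(s) = 24*s (W(s) = 12*(2*s) = 24*s)
75440*W(l(J(-2))) = 75440*(24*(-6 - 2)²) = 75440*(24*(-8)²) = 75440*(24*64) = 75440*1536 = 115875840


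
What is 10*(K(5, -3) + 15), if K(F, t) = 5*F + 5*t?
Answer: 250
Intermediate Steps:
10*(K(5, -3) + 15) = 10*((5*5 + 5*(-3)) + 15) = 10*((25 - 15) + 15) = 10*(10 + 15) = 10*25 = 250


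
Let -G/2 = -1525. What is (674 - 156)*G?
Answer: 1579900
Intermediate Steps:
G = 3050 (G = -2*(-1525) = 3050)
(674 - 156)*G = (674 - 156)*3050 = 518*3050 = 1579900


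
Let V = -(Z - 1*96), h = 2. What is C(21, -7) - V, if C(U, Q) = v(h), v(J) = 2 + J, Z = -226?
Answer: -318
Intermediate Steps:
C(U, Q) = 4 (C(U, Q) = 2 + 2 = 4)
V = 322 (V = -(-226 - 1*96) = -(-226 - 96) = -1*(-322) = 322)
C(21, -7) - V = 4 - 1*322 = 4 - 322 = -318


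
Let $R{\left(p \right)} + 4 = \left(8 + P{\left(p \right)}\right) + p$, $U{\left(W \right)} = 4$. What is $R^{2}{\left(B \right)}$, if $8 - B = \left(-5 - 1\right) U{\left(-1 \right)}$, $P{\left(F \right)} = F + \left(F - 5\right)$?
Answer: $9025$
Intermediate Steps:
$P{\left(F \right)} = -5 + 2 F$ ($P{\left(F \right)} = F + \left(F - 5\right) = F + \left(-5 + F\right) = -5 + 2 F$)
$B = 32$ ($B = 8 - \left(-5 - 1\right) 4 = 8 - \left(-6\right) 4 = 8 - -24 = 8 + 24 = 32$)
$R{\left(p \right)} = -1 + 3 p$ ($R{\left(p \right)} = -4 + \left(\left(8 + \left(-5 + 2 p\right)\right) + p\right) = -4 + \left(\left(3 + 2 p\right) + p\right) = -4 + \left(3 + 3 p\right) = -1 + 3 p$)
$R^{2}{\left(B \right)} = \left(-1 + 3 \cdot 32\right)^{2} = \left(-1 + 96\right)^{2} = 95^{2} = 9025$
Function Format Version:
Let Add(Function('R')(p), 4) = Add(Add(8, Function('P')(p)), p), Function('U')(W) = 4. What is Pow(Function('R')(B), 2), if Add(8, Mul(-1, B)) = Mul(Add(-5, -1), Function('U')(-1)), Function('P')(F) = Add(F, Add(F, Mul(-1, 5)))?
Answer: 9025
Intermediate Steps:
Function('P')(F) = Add(-5, Mul(2, F)) (Function('P')(F) = Add(F, Add(F, -5)) = Add(F, Add(-5, F)) = Add(-5, Mul(2, F)))
B = 32 (B = Add(8, Mul(-1, Mul(Add(-5, -1), 4))) = Add(8, Mul(-1, Mul(-6, 4))) = Add(8, Mul(-1, -24)) = Add(8, 24) = 32)
Function('R')(p) = Add(-1, Mul(3, p)) (Function('R')(p) = Add(-4, Add(Add(8, Add(-5, Mul(2, p))), p)) = Add(-4, Add(Add(3, Mul(2, p)), p)) = Add(-4, Add(3, Mul(3, p))) = Add(-1, Mul(3, p)))
Pow(Function('R')(B), 2) = Pow(Add(-1, Mul(3, 32)), 2) = Pow(Add(-1, 96), 2) = Pow(95, 2) = 9025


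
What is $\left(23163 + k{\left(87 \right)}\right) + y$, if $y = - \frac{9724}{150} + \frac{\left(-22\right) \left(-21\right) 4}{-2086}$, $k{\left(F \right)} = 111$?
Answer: $\frac{259352612}{11175} \approx 23208.0$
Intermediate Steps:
$y = - \frac{734338}{11175}$ ($y = \left(-9724\right) \frac{1}{150} + 462 \cdot 4 \left(- \frac{1}{2086}\right) = - \frac{4862}{75} + 1848 \left(- \frac{1}{2086}\right) = - \frac{4862}{75} - \frac{132}{149} = - \frac{734338}{11175} \approx -65.713$)
$\left(23163 + k{\left(87 \right)}\right) + y = \left(23163 + 111\right) - \frac{734338}{11175} = 23274 - \frac{734338}{11175} = \frac{259352612}{11175}$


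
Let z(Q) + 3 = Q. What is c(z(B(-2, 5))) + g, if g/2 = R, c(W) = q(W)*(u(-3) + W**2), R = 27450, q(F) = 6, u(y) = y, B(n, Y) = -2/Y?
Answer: 1373784/25 ≈ 54951.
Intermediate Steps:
z(Q) = -3 + Q
c(W) = -18 + 6*W**2 (c(W) = 6*(-3 + W**2) = -18 + 6*W**2)
g = 54900 (g = 2*27450 = 54900)
c(z(B(-2, 5))) + g = (-18 + 6*(-3 - 2/5)**2) + 54900 = (-18 + 6*(-17/5)**2) + 54900 = (-18 + 6*(289/25)) + 54900 = (-18 + 1734/25) + 54900 = 1284/25 + 54900 = 1373784/25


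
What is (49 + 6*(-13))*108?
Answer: -3132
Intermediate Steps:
(49 + 6*(-13))*108 = (49 - 78)*108 = -29*108 = -3132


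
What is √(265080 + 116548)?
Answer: 2*√95407 ≈ 617.76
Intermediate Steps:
√(265080 + 116548) = √381628 = 2*√95407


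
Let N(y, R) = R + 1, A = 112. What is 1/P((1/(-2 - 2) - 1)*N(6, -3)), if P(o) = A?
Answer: 1/112 ≈ 0.0089286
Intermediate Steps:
N(y, R) = 1 + R
P(o) = 112
1/P((1/(-2 - 2) - 1)*N(6, -3)) = 1/112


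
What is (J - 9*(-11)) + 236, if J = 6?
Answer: 341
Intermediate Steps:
(J - 9*(-11)) + 236 = (6 - 9*(-11)) + 236 = (6 + 99) + 236 = 105 + 236 = 341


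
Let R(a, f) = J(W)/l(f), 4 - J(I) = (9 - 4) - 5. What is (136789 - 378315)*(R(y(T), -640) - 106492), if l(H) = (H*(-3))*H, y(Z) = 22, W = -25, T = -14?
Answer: 3950682131371963/153600 ≈ 2.5721e+10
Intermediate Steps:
J(I) = 4 (J(I) = 4 - ((9 - 4) - 5) = 4 - (5 - 5) = 4 - 1*0 = 4 + 0 = 4)
l(H) = -3*H**2 (l(H) = (-3*H)*H = -3*H**2)
R(a, f) = -4/(3*f**2) (R(a, f) = 4/((-3*f**2)) = 4*(-1/(3*f**2)) = -4/(3*f**2))
(136789 - 378315)*(R(y(T), -640) - 106492) = (136789 - 378315)*(-4/3/(-640)**2 - 106492) = -241526*(-4/3*1/409600 - 106492) = -241526*(-1/307200 - 106492) = -241526*(-32714342401/307200) = 3950682131371963/153600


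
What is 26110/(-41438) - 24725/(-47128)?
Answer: -2394855/22708024 ≈ -0.10546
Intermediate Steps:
26110/(-41438) - 24725/(-47128) = 26110*(-1/41438) - 24725*(-1/47128) = -13055/20719 + 575/1096 = -2394855/22708024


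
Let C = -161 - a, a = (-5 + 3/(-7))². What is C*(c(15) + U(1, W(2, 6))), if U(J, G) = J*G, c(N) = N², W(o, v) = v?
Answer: -307989/7 ≈ -43998.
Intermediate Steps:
a = 1444/49 (a = (-5 + 3*(-⅐))² = (-5 - 3/7)² = (-38/7)² = 1444/49 ≈ 29.469)
C = -9333/49 (C = -161 - 1*1444/49 = -161 - 1444/49 = -9333/49 ≈ -190.47)
U(J, G) = G*J
C*(c(15) + U(1, W(2, 6))) = -9333*(15² + 6*1)/49 = -9333*(225 + 6)/49 = -9333/49*231 = -307989/7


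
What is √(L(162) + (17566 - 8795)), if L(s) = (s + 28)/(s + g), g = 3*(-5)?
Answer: √3868581/21 ≈ 93.661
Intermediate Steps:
g = -15
L(s) = (28 + s)/(-15 + s) (L(s) = (s + 28)/(s - 15) = (28 + s)/(-15 + s))
√(L(162) + (17566 - 8795)) = √((28 + 162)/(-15 + 162) + (17566 - 8795)) = √(190/147 + 8771) = √(1289527/147) = √3868581/21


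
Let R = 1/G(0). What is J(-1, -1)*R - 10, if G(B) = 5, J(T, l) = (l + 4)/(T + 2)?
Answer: -47/5 ≈ -9.4000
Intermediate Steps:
J(T, l) = (4 + l)/(2 + T)
R = ⅕ (R = 1/5 = ⅕ ≈ 0.20000)
J(-1, -1)*R - 10 = ((4 - 1)/(2 - 1))*(⅕) - 10 = (3/1)*(⅕) - 10 = (1*3)*(⅕) - 10 = 3*(⅕) - 10 = ⅗ - 10 = -47/5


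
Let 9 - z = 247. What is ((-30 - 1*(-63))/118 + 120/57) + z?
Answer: -528249/2242 ≈ -235.61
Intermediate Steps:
z = -238 (z = 9 - 1*247 = 9 - 247 = -238)
((-30 - 1*(-63))/118 + 120/57) + z = ((-30 - 1*(-63))/118 + 120/57) - 238 = ((-30 + 63)*(1/118) + 120*(1/57)) - 238 = (33*(1/118) + 40/19) - 238 = (33/118 + 40/19) - 238 = 5347/2242 - 238 = -528249/2242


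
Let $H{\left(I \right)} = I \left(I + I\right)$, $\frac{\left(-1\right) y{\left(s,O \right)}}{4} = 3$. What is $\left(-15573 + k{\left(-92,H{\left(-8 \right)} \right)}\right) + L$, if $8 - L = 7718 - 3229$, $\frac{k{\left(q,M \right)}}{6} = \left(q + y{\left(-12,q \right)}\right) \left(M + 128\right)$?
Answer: $-179798$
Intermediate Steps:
$y{\left(s,O \right)} = -12$ ($y{\left(s,O \right)} = \left(-4\right) 3 = -12$)
$H{\left(I \right)} = 2 I^{2}$ ($H{\left(I \right)} = I 2 I = 2 I^{2}$)
$k{\left(q,M \right)} = 6 \left(-12 + q\right) \left(128 + M\right)$ ($k{\left(q,M \right)} = 6 \left(q - 12\right) \left(M + 128\right) = 6 \left(-12 + q\right) \left(128 + M\right)$)
$L = -4481$ ($L = 8 - \left(7718 - 3229\right) = 8 - 4489 = -4481$)
$\left(-15573 + k{\left(-92,H{\left(-8 \right)} \right)}\right) + L = \left(-15573 + \left(-9216 - 72 \cdot 2 \left(-8\right)^{2} + 768 \left(-92\right) + 6 \cdot 2 \left(-8\right)^{2} \left(-92\right)\right)\right) - 4481 = \left(-15573 - \left(79872 - 6 \cdot 2 \cdot 64 \left(-92\right) + 72 \cdot 2 \cdot 64\right)\right) - 4481 = \left(-15573 - \left(89088 + 70656\right)\right) - 4481 = \left(-15573 - 159744\right) - 4481 = -175317 - 4481 = -179798$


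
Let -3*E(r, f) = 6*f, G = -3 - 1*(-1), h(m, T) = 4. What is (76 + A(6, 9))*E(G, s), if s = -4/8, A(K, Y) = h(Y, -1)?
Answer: 80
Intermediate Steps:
A(K, Y) = 4
s = -½ (s = -4*⅛ = -½ ≈ -0.50000)
G = -2 (G = -3 + 1 = -2)
E(r, f) = -2*f
(76 + A(6, 9))*E(G, s) = (76 + 4)*(-2*(-½)) = 80*1 = 80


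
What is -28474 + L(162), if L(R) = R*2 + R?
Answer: -27988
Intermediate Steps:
L(R) = 3*R (L(R) = 2*R + R = 3*R)
-28474 + L(162) = -28474 + 3*162 = -28474 + 486 = -27988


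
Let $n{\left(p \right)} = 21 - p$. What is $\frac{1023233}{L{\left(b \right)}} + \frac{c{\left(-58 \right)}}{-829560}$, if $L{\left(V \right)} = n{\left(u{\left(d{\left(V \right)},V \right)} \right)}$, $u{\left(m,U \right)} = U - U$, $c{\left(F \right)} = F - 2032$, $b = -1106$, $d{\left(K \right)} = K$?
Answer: $\frac{28294440379}{580692} \approx 48725.0$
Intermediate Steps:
$c{\left(F \right)} = -2032 + F$
$u{\left(m,U \right)} = 0$
$L{\left(V \right)} = 21$ ($L{\left(V \right)} = 21 - 0 = 21 + 0 = 21$)
$\frac{1023233}{L{\left(b \right)}} + \frac{c{\left(-58 \right)}}{-829560} = \frac{1023233}{21} + \frac{-2032 - 58}{-829560} = 1023233 \cdot \frac{1}{21} - - \frac{209}{82956} = \frac{1023233}{21} + \frac{209}{82956} = \frac{28294440379}{580692}$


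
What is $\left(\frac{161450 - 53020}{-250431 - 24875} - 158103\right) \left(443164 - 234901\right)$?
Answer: $- \frac{4532512322494662}{137653} \approx -3.2927 \cdot 10^{10}$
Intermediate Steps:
$\left(\frac{161450 - 53020}{-250431 - 24875} - 158103\right) \left(443164 - 234901\right) = \left(\frac{108430}{-275306} - 158103\right) \left(443164 - 234901\right) = \left(108430 \left(- \frac{1}{275306}\right) - 158103\right) 208263 = \left(- \frac{54215}{137653} - 158103\right) 208263 = \left(- \frac{21763406474}{137653}\right) 208263 = - \frac{4532512322494662}{137653}$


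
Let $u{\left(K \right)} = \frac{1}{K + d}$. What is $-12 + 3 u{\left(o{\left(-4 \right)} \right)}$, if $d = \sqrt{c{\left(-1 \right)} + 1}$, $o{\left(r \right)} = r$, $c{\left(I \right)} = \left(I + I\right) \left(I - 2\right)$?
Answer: $- \frac{40}{3} - \frac{\sqrt{7}}{3} \approx -14.215$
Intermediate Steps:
$c{\left(I \right)} = 2 I \left(-2 + I\right)$
$d = \sqrt{7}$ ($d = \sqrt{2 \left(-1\right) \left(-2 - 1\right) + 1} = \sqrt{2 \left(-1\right) \left(-3\right) + 1} = \sqrt{6 + 1} = \sqrt{7} \approx 2.6458$)
$u{\left(K \right)} = \frac{1}{K + \sqrt{7}}$
$-12 + 3 u{\left(o{\left(-4 \right)} \right)} = -12 + \frac{3}{-4 + \sqrt{7}}$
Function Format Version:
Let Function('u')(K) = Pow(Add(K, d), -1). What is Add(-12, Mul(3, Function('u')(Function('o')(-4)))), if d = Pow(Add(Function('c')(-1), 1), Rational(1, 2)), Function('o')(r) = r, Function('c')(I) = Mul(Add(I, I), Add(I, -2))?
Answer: Add(Rational(-40, 3), Mul(Rational(-1, 3), Pow(7, Rational(1, 2)))) ≈ -14.215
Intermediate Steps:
Function('c')(I) = Mul(2, I, Add(-2, I)) (Function('c')(I) = Mul(Mul(2, I), Add(-2, I)) = Mul(2, I, Add(-2, I)))
d = Pow(7, Rational(1, 2)) (d = Pow(Add(Mul(2, -1, Add(-2, -1)), 1), Rational(1, 2)) = Pow(Add(Mul(2, -1, -3), 1), Rational(1, 2)) = Pow(Add(6, 1), Rational(1, 2)) = Pow(7, Rational(1, 2)) ≈ 2.6458)
Function('u')(K) = Pow(Add(K, Pow(7, Rational(1, 2))), -1)
Add(-12, Mul(3, Function('u')(Function('o')(-4)))) = Add(-12, Mul(3, Pow(Add(-4, Pow(7, Rational(1, 2))), -1)))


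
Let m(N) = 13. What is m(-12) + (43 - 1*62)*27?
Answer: -500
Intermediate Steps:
m(-12) + (43 - 1*62)*27 = 13 + (43 - 1*62)*27 = 13 + (43 - 62)*27 = 13 - 19*27 = 13 - 513 = -500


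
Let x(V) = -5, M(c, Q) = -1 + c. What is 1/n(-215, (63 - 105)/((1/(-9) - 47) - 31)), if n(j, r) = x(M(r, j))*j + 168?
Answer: 1/1243 ≈ 0.00080451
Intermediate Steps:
n(j, r) = 168 - 5*j (n(j, r) = -5*j + 168 = 168 - 5*j)
1/n(-215, (63 - 105)/((1/(-9) - 47) - 31)) = 1/(168 - 5*(-215)) = 1/(168 + 1075) = 1/1243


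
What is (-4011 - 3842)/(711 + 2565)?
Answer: -7853/3276 ≈ -2.3971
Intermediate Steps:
(-4011 - 3842)/(711 + 2565) = -7853/3276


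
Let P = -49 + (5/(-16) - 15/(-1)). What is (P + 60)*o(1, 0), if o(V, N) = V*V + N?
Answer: 411/16 ≈ 25.688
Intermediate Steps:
o(V, N) = N + V² (o(V, N) = V² + N = N + V²)
P = -549/16 (P = -49 + (5*(-1/16) - 15*(-1)) = -49 + (-5/16 + 15) = -49 + 235/16 = -549/16 ≈ -34.313)
(P + 60)*o(1, 0) = (-549/16 + 60)*(0 + 1²) = 411*(0 + 1)/16 = (411/16)*1 = 411/16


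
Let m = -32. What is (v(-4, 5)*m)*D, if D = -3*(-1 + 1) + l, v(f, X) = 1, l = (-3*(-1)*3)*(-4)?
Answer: 1152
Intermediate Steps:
l = -36 (l = (3*3)*(-4) = 9*(-4) = -36)
D = -36 (D = -3*(-1 + 1) - 36 = -3*0 - 36 = 0 - 36 = -36)
(v(-4, 5)*m)*D = (1*(-32))*(-36) = -32*(-36) = 1152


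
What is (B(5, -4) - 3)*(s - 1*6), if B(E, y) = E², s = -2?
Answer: -176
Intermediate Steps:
(B(5, -4) - 3)*(s - 1*6) = (5² - 3)*(-2 - 1*6) = (25 - 3)*(-2 - 6) = 22*(-8) = -176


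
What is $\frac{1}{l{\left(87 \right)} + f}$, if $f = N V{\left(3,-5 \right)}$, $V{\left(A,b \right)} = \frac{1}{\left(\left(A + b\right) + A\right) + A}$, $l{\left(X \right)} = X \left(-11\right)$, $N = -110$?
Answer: $- \frac{2}{1969} \approx -0.0010157$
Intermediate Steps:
$l{\left(X \right)} = - 11 X$
$V{\left(A,b \right)} = \frac{1}{b + 3 A}$ ($V{\left(A,b \right)} = \frac{1}{\left(b + 2 A\right) + A} = \frac{1}{b + 3 A}$)
$f = - \frac{55}{2}$ ($f = - \frac{110}{-5 + 3 \cdot 3} = - \frac{110}{-5 + 9} = - \frac{110}{4} = \left(-110\right) \frac{1}{4} = - \frac{55}{2} \approx -27.5$)
$\frac{1}{l{\left(87 \right)} + f} = \frac{1}{\left(-11\right) 87 - \frac{55}{2}} = \frac{1}{-957 - \frac{55}{2}} = \frac{1}{- \frac{1969}{2}} = - \frac{2}{1969}$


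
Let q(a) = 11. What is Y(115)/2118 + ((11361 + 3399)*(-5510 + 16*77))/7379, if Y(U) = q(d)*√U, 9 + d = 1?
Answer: -63143280/7379 + 11*√115/2118 ≈ -8557.1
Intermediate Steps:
d = -8 (d = -9 + 1 = -8)
Y(U) = 11*√U
Y(115)/2118 + ((11361 + 3399)*(-5510 + 16*77))/7379 = (11*√115)/2118 + ((11361 + 3399)*(-5510 + 16*77))/7379 = (11*√115)*(1/2118) + (14760*(-5510 + 1232))*(1/7379) = 11*√115/2118 + (14760*(-4278))*(1/7379) = 11*√115/2118 - 63143280*1/7379 = 11*√115/2118 - 63143280/7379 = -63143280/7379 + 11*√115/2118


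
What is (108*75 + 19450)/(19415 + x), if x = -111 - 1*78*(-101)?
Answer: 13775/13591 ≈ 1.0135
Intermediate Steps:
x = 7767 (x = -111 - 78*(-101) = -111 + 7878 = 7767)
(108*75 + 19450)/(19415 + x) = (108*75 + 19450)/(19415 + 7767) = (8100 + 19450)/27182 = 27550*(1/27182) = 13775/13591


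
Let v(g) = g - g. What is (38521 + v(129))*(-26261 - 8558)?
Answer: -1341262699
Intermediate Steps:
v(g) = 0
(38521 + v(129))*(-26261 - 8558) = (38521 + 0)*(-26261 - 8558) = 38521*(-34819) = -1341262699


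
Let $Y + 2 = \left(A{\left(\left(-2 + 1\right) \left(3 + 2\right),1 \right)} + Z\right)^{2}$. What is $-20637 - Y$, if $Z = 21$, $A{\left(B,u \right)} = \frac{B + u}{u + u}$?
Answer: $-20996$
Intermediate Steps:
$A{\left(B,u \right)} = \frac{B + u}{2 u}$
$Y = 359$ ($Y = -2 + \left(\frac{\left(-2 + 1\right) \left(3 + 2\right) + 1}{2 \cdot 1} + 21\right)^{2} = -2 + \left(\frac{1}{2} \cdot 1 \left(\left(-1\right) 5 + 1\right) + 21\right)^{2} = -2 + \left(\frac{1}{2} \cdot 1 \left(-5 + 1\right) + 21\right)^{2} = -2 + \left(\frac{1}{2} \cdot 1 \left(-4\right) + 21\right)^{2} = -2 + \left(-2 + 21\right)^{2} = -2 + 19^{2} = -2 + 361 = 359$)
$-20637 - Y = -20637 - 359 = -20996$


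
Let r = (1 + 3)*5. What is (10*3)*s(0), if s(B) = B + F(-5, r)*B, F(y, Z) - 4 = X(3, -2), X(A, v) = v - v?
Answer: 0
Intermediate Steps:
X(A, v) = 0
r = 20 (r = 4*5 = 20)
F(y, Z) = 4 (F(y, Z) = 4 + 0 = 4)
s(B) = 5*B (s(B) = B + 4*B = 5*B)
(10*3)*s(0) = (10*3)*(5*0) = 30*0 = 0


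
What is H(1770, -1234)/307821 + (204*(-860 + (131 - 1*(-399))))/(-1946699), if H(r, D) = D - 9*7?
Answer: 18197641117/599234832879 ≈ 0.030368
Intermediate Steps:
H(r, D) = -63 + D (H(r, D) = D - 63 = -63 + D)
H(1770, -1234)/307821 + (204*(-860 + (131 - 1*(-399))))/(-1946699) = (-63 - 1234)/307821 + (204*(-860 + (131 - 1*(-399))))/(-1946699) = -1297*1/307821 + (204*(-860 + (131 + 399)))*(-1/1946699) = -1297/307821 + (204*(-860 + 530))*(-1/1946699) = -1297/307821 + (204*(-330))*(-1/1946699) = -1297/307821 - 67320*(-1/1946699) = -1297/307821 + 67320/1946699 = 18197641117/599234832879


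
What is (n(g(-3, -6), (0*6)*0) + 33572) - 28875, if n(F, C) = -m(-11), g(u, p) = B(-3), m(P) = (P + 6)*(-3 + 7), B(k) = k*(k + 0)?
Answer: 4717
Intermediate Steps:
B(k) = k² (B(k) = k*k = k²)
m(P) = 24 + 4*P (m(P) = (6 + P)*4 = 24 + 4*P)
g(u, p) = 9 (g(u, p) = (-3)² = 9)
n(F, C) = 20 (n(F, C) = -(24 + 4*(-11)) = -(24 - 44) = -1*(-20) = 20)
(n(g(-3, -6), (0*6)*0) + 33572) - 28875 = (20 + 33572) - 28875 = 33592 - 28875 = 4717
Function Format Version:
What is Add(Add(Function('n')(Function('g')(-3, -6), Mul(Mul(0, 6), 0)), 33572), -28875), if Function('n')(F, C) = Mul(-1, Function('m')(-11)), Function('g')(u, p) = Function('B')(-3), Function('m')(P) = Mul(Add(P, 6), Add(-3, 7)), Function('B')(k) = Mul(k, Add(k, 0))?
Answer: 4717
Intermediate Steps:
Function('B')(k) = Pow(k, 2) (Function('B')(k) = Mul(k, k) = Pow(k, 2))
Function('m')(P) = Add(24, Mul(4, P)) (Function('m')(P) = Mul(Add(6, P), 4) = Add(24, Mul(4, P)))
Function('g')(u, p) = 9 (Function('g')(u, p) = Pow(-3, 2) = 9)
Function('n')(F, C) = 20 (Function('n')(F, C) = Mul(-1, Add(24, Mul(4, -11))) = Mul(-1, Add(24, -44)) = Mul(-1, -20) = 20)
Add(Add(Function('n')(Function('g')(-3, -6), Mul(Mul(0, 6), 0)), 33572), -28875) = Add(Add(20, 33572), -28875) = Add(33592, -28875) = 4717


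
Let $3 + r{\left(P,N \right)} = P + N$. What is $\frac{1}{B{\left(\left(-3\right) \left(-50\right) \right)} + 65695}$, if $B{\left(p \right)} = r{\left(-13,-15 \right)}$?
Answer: $\frac{1}{65664} \approx 1.5229 \cdot 10^{-5}$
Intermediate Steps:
$r{\left(P,N \right)} = -3 + N + P$ ($r{\left(P,N \right)} = -3 + \left(P + N\right) = -3 + \left(N + P\right) = -3 + N + P$)
$B{\left(p \right)} = -31$ ($B{\left(p \right)} = -3 - 15 - 13 = -31$)
$\frac{1}{B{\left(\left(-3\right) \left(-50\right) \right)} + 65695} = \frac{1}{-31 + 65695} = \frac{1}{65664}$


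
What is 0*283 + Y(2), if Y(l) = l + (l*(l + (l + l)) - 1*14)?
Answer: 0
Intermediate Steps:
Y(l) = -14 + l + 3*l**2 (Y(l) = l + (l*(l + 2*l) - 14) = l + (l*(3*l) - 14) = l + (3*l**2 - 14) = l + (-14 + 3*l**2) = -14 + l + 3*l**2)
0*283 + Y(2) = 0*283 + (-14 + 2 + 3*2**2) = 0 + (-14 + 2 + 3*4) = 0 + (-14 + 2 + 12) = 0 + 0 = 0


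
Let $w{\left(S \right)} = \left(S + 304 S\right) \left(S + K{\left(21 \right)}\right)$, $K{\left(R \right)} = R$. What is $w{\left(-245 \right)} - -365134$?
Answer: $17103534$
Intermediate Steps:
$w{\left(S \right)} = 305 S \left(21 + S\right)$ ($w{\left(S \right)} = \left(S + 304 S\right) \left(S + 21\right) = 305 S \left(21 + S\right)$)
$w{\left(-245 \right)} - -365134 = 305 \left(-245\right) \left(21 - 245\right) - -365134 = 305 \left(-245\right) \left(-224\right) + 365134 = 16738400 + 365134 = 17103534$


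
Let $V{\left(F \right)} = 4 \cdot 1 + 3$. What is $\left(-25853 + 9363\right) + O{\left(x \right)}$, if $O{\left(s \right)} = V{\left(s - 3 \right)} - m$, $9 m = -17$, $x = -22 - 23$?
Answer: $- \frac{148330}{9} \approx -16481.0$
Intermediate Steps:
$V{\left(F \right)} = 7$ ($V{\left(F \right)} = 4 + 3 = 7$)
$x = -45$ ($x = -22 - 23 = -45$)
$m = - \frac{17}{9}$ ($m = \frac{1}{9} \left(-17\right) = - \frac{17}{9} \approx -1.8889$)
$O{\left(s \right)} = \frac{80}{9}$ ($O{\left(s \right)} = 7 - - \frac{17}{9} = 7 + \frac{17}{9} = \frac{80}{9}$)
$\left(-25853 + 9363\right) + O{\left(x \right)} = \left(-25853 + 9363\right) + \frac{80}{9} = -16490 + \frac{80}{9} = - \frac{148330}{9}$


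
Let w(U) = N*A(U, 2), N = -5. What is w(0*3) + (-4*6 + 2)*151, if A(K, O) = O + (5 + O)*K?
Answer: -3332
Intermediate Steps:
A(K, O) = O + K*(5 + O)
w(U) = -10 - 35*U (w(U) = -5*(2 + 5*U + U*2) = -5*(2 + 5*U + 2*U) = -5*(2 + 7*U) = -10 - 35*U)
w(0*3) + (-4*6 + 2)*151 = (-10 - 0*3) + (-4*6 + 2)*151 = (-10 - 35*0) + (-24 + 2)*151 = (-10 + 0) - 22*151 = -10 - 3322 = -3332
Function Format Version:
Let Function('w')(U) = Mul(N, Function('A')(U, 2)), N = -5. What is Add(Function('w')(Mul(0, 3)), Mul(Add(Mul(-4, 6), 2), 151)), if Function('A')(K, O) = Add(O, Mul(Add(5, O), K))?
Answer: -3332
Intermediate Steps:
Function('A')(K, O) = Add(O, Mul(K, Add(5, O)))
Function('w')(U) = Add(-10, Mul(-35, U)) (Function('w')(U) = Mul(-5, Add(2, Mul(5, U), Mul(U, 2))) = Mul(-5, Add(2, Mul(5, U), Mul(2, U))) = Mul(-5, Add(2, Mul(7, U))) = Add(-10, Mul(-35, U)))
Add(Function('w')(Mul(0, 3)), Mul(Add(Mul(-4, 6), 2), 151)) = Add(Add(-10, Mul(-35, Mul(0, 3))), Mul(Add(Mul(-4, 6), 2), 151)) = Add(Add(-10, Mul(-35, 0)), Mul(Add(-24, 2), 151)) = Add(Add(-10, 0), Mul(-22, 151)) = Add(-10, -3322) = -3332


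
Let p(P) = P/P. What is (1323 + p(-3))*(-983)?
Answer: -1301492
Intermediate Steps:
p(P) = 1
(1323 + p(-3))*(-983) = (1323 + 1)*(-983) = 1324*(-983) = -1301492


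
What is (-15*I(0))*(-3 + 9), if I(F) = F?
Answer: 0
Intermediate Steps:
(-15*I(0))*(-3 + 9) = (-15*0)*(-3 + 9) = 0*6 = 0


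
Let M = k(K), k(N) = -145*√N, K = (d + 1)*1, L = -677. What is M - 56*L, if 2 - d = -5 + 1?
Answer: 37912 - 145*√7 ≈ 37528.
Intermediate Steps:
d = 6 (d = 2 - (-5 + 1) = 2 - 1*(-4) = 2 + 4 = 6)
K = 7 (K = (6 + 1)*1 = 7*1 = 7)
M = -145*√7 ≈ -383.63
M - 56*L = -145*√7 - 56*(-677) = -145*√7 + 37912 = 37912 - 145*√7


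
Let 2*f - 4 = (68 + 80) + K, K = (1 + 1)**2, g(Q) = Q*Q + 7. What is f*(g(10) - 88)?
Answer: 1482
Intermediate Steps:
g(Q) = 7 + Q**2 (g(Q) = Q**2 + 7 = 7 + Q**2)
K = 4 (K = 2**2 = 4)
f = 78 (f = 2 + ((68 + 80) + 4)/2 = 2 + (148 + 4)/2 = 2 + (1/2)*152 = 2 + 76 = 78)
f*(g(10) - 88) = 78*((7 + 10**2) - 88) = 78*((7 + 100) - 88) = 78*(107 - 88) = 78*19 = 1482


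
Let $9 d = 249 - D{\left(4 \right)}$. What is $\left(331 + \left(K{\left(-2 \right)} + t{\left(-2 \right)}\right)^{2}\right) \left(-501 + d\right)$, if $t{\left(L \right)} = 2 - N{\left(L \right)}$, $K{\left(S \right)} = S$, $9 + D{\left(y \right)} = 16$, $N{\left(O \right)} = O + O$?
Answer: $- \frac{1480649}{9} \approx -1.6452 \cdot 10^{5}$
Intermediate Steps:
$N{\left(O \right)} = 2 O$
$D{\left(y \right)} = 7$ ($D{\left(y \right)} = -9 + 16 = 7$)
$t{\left(L \right)} = 2 - 2 L$
$d = \frac{242}{9}$ ($d = \frac{249 - 7}{9} = \frac{1}{9} \cdot 242 = \frac{242}{9} \approx 26.889$)
$\left(331 + \left(K{\left(-2 \right)} + t{\left(-2 \right)}\right)^{2}\right) \left(-501 + d\right) = \left(331 + \left(-2 + \left(2 - -4\right)\right)^{2}\right) \left(-501 + \frac{242}{9}\right) = \left(331 + \left(-2 + \left(2 + 4\right)\right)^{2}\right) \left(- \frac{4267}{9}\right) = \left(331 + \left(-2 + 6\right)^{2}\right) \left(- \frac{4267}{9}\right) = \left(331 + 4^{2}\right) \left(- \frac{4267}{9}\right) = \left(331 + 16\right) \left(- \frac{4267}{9}\right) = 347 \left(- \frac{4267}{9}\right) = - \frac{1480649}{9}$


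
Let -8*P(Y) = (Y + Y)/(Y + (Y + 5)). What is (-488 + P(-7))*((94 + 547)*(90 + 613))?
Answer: -7919699225/36 ≈ -2.1999e+8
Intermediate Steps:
P(Y) = -Y/(4*(5 + 2*Y)) (P(Y) = -(Y + Y)/(8*(Y + (Y + 5))) = -2*Y/(8*(Y + (5 + Y))) = -2*Y/(8*(5 + 2*Y)) = -Y/(4*(5 + 2*Y)))
(-488 + P(-7))*((94 + 547)*(90 + 613)) = (-488 - 1*(-7)/(20 + 8*(-7)))*((94 + 547)*(90 + 613)) = (-488 - 1*(-7)/(20 - 56))*(641*703) = (-488 - 1*(-7)/(-36))*450623 = (-488 - 1*(-7)*(-1/36))*450623 = (-488 - 7/36)*450623 = -17575/36*450623 = -7919699225/36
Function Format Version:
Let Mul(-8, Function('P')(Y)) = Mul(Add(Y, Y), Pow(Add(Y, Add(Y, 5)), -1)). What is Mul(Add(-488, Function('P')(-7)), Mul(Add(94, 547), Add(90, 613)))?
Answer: Rational(-7919699225, 36) ≈ -2.1999e+8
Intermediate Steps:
Function('P')(Y) = Mul(Rational(-1, 4), Y, Pow(Add(5, Mul(2, Y)), -1)) (Function('P')(Y) = Mul(Rational(-1, 8), Mul(Add(Y, Y), Pow(Add(Y, Add(Y, 5)), -1))) = Mul(Rational(-1, 8), Mul(Mul(2, Y), Pow(Add(Y, Add(5, Y)), -1))) = Mul(Rational(-1, 8), Mul(Mul(2, Y), Pow(Add(5, Mul(2, Y)), -1))) = Mul(Rational(-1, 8), Mul(2, Y, Pow(Add(5, Mul(2, Y)), -1))) = Mul(Rational(-1, 4), Y, Pow(Add(5, Mul(2, Y)), -1)))
Mul(Add(-488, Function('P')(-7)), Mul(Add(94, 547), Add(90, 613))) = Mul(Add(-488, Mul(-1, -7, Pow(Add(20, Mul(8, -7)), -1))), Mul(Add(94, 547), Add(90, 613))) = Mul(Add(-488, Mul(-1, -7, Pow(Add(20, -56), -1))), Mul(641, 703)) = Mul(Add(-488, Mul(-1, -7, Pow(-36, -1))), 450623) = Mul(Add(-488, Mul(-1, -7, Rational(-1, 36))), 450623) = Mul(Add(-488, Rational(-7, 36)), 450623) = Mul(Rational(-17575, 36), 450623) = Rational(-7919699225, 36)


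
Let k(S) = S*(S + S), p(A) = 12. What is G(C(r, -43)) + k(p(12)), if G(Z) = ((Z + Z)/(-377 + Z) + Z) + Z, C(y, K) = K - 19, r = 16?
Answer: 72120/439 ≈ 164.28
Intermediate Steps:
C(y, K) = -19 + K
k(S) = 2*S² (k(S) = S*(2*S) = 2*S²)
G(Z) = 2*Z + 2*Z/(-377 + Z) (G(Z) = ((2*Z)/(-377 + Z) + Z) + Z = (2*Z/(-377 + Z) + Z) + Z = (Z + 2*Z/(-377 + Z)) + Z = 2*Z + 2*Z/(-377 + Z))
G(C(r, -43)) + k(p(12)) = 2*(-19 - 43)*(-376 + (-19 - 43))/(-377 + (-19 - 43)) + 2*12² = 2*(-62)*(-376 - 62)/(-377 - 62) + 2*144 = 2*(-62)*(-438)/(-439) + 288 = 2*(-62)*(-1/439)*(-438) + 288 = -54312/439 + 288 = 72120/439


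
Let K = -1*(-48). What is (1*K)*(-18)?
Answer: -864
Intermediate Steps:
K = 48
(1*K)*(-18) = (1*48)*(-18) = 48*(-18) = -864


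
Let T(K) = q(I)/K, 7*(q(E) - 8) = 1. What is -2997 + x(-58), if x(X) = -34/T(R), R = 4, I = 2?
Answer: -171781/57 ≈ -3013.7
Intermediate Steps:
q(E) = 57/7 (q(E) = 8 + (⅐)*1 = 8 + ⅐ = 57/7)
T(K) = 57/(7*K)
x(X) = -952/57 (x(X) = -34/((57/7)/4) = -34/((57/7)*(¼)) = -34/57/28 = -34*28/57 = -952/57)
-2997 + x(-58) = -2997 - 952/57 = -171781/57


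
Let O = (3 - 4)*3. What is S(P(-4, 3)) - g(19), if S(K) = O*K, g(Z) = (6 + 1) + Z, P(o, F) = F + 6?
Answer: -53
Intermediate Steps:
P(o, F) = 6 + F
g(Z) = 7 + Z
O = -3 (O = -1*3 = -3)
S(K) = -3*K
S(P(-4, 3)) - g(19) = -3*(6 + 3) - (7 + 19) = -3*9 - 1*26 = -27 - 26 = -53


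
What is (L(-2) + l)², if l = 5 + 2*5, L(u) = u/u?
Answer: 256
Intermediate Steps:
L(u) = 1
l = 15 (l = 5 + 10 = 15)
(L(-2) + l)² = (1 + 15)² = 16² = 256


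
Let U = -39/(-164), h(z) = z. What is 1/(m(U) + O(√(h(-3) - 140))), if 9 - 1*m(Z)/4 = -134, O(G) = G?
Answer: 4/2289 - I*√143/327327 ≈ 0.0017475 - 3.6533e-5*I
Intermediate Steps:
U = 39/164 (U = -39*(-1/164) = 39/164 ≈ 0.23780)
m(Z) = 572 (m(Z) = 36 - 4*(-134) = 36 + 536 = 572)
1/(m(U) + O(√(h(-3) - 140))) = 1/(572 + √(-3 - 140)) = 1/(572 + √(-143)) = 1/(572 + I*√143)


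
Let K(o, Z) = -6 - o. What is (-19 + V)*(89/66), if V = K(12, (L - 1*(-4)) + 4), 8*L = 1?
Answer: -3293/66 ≈ -49.894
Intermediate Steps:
L = 1/8 (L = (1/8)*1 = 1/8 ≈ 0.12500)
V = -18 (V = -6 - 1*12 = -6 - 12 = -18)
(-19 + V)*(89/66) = (-19 - 18)*(89/66) = -3293/66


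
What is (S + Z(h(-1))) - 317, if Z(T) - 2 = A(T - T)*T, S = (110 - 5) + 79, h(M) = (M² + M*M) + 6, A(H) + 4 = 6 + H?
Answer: -115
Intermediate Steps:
A(H) = 2 + H (A(H) = -4 + (6 + H) = 2 + H)
h(M) = 6 + 2*M² (h(M) = (M² + M²) + 6 = 2*M² + 6 = 6 + 2*M²)
S = 184 (S = 105 + 79 = 184)
Z(T) = 2 + 2*T (Z(T) = 2 + (2 + (T - T))*T = 2 + (2 + 0)*T = 2 + 2*T)
(S + Z(h(-1))) - 317 = (184 + (2 + 2*(6 + 2*(-1)²))) - 317 = (184 + (2 + 2*(6 + 2*1))) - 317 = (184 + (2 + 2*(6 + 2))) - 317 = (184 + (2 + 2*8)) - 317 = (184 + (2 + 16)) - 317 = (184 + 18) - 317 = 202 - 317 = -115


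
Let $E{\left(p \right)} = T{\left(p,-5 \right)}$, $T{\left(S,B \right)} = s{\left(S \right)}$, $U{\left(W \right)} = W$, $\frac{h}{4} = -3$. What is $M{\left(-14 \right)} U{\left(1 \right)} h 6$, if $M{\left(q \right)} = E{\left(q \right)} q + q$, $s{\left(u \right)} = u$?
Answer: $-13104$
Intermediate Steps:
$h = -12$ ($h = 4 \left(-3\right) = -12$)
$T{\left(S,B \right)} = S$
$E{\left(p \right)} = p$
$M{\left(q \right)} = q + q^{2}$ ($M{\left(q \right)} = q q + q = q^{2} + q = q + q^{2}$)
$M{\left(-14 \right)} U{\left(1 \right)} h 6 = - 14 \left(1 - 14\right) 1 \left(-12\right) 6 = \left(-14\right) \left(-13\right) \left(\left(-12\right) 6\right) = 182 \left(-72\right) = -13104$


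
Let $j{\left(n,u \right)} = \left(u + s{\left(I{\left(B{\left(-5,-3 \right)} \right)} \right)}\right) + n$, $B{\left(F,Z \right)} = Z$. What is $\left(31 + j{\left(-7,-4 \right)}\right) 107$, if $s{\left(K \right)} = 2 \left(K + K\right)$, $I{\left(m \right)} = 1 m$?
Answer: $856$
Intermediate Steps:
$I{\left(m \right)} = m$
$s{\left(K \right)} = 4 K$ ($s{\left(K \right)} = 2 \cdot 2 K = 4 K$)
$j{\left(n,u \right)} = -12 + n + u$ ($j{\left(n,u \right)} = \left(u + 4 \left(-3\right)\right) + n = \left(u - 12\right) + n = \left(-12 + u\right) + n = -12 + n + u$)
$\left(31 + j{\left(-7,-4 \right)}\right) 107 = \left(31 - 23\right) 107 = 8 \cdot 107 = 856$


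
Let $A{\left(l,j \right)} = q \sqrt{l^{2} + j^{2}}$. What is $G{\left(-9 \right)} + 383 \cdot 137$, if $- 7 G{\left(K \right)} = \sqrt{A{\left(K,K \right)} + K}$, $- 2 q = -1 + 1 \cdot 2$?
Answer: $52471 - \frac{3 \sqrt{-4 - 2 \sqrt{2}}}{14} \approx 52471.0 - 0.55996 i$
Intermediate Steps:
$q = - \frac{1}{2}$ ($q = - \frac{-1 + 1 \cdot 2}{2} = - \frac{-1 + 2}{2} = \left(- \frac{1}{2}\right) 1 = - \frac{1}{2} \approx -0.5$)
$A{\left(l,j \right)} = - \frac{\sqrt{j^{2} + l^{2}}}{2}$ ($A{\left(l,j \right)} = - \frac{\sqrt{l^{2} + j^{2}}}{2} = - \frac{\sqrt{j^{2} + l^{2}}}{2}$)
$G{\left(K \right)} = - \frac{\sqrt{K - \frac{\sqrt{2} \sqrt{K^{2}}}{2}}}{7}$ ($G{\left(K \right)} = - \frac{\sqrt{- \frac{\sqrt{K^{2} + K^{2}}}{2} + K}}{7} = - \frac{\sqrt{- \frac{\sqrt{2 K^{2}}}{2} + K}}{7} = - \frac{\sqrt{- \frac{\sqrt{2} \sqrt{K^{2}}}{2} + K}}{7} = - \frac{\sqrt{K - \frac{\sqrt{2} \sqrt{K^{2}}}{2}}}{7}$)
$G{\left(-9 \right)} + 383 \cdot 137 = - \frac{\sqrt{4 \left(-9\right) - 2 \sqrt{2} \sqrt{\left(-9\right)^{2}}}}{14} + 383 \cdot 137 = - \frac{\sqrt{-36 - 2 \sqrt{2} \sqrt{81}}}{14} + 52471 = - \frac{\sqrt{-36 - 2 \sqrt{2} \cdot 9}}{14} + 52471 = - \frac{\sqrt{-36 - 18 \sqrt{2}}}{14} + 52471 = 52471 - \frac{\sqrt{-36 - 18 \sqrt{2}}}{14}$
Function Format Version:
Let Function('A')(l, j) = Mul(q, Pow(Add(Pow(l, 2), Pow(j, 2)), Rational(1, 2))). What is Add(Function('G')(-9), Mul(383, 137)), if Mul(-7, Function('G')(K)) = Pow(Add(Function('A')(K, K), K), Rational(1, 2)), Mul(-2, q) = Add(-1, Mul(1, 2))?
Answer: Add(52471, Mul(Rational(-3, 14), Pow(Add(-4, Mul(-2, Pow(2, Rational(1, 2)))), Rational(1, 2)))) ≈ Add(52471., Mul(-0.55996, I))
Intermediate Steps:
q = Rational(-1, 2) (q = Mul(Rational(-1, 2), Add(-1, Mul(1, 2))) = Mul(Rational(-1, 2), Add(-1, 2)) = Mul(Rational(-1, 2), 1) = Rational(-1, 2) ≈ -0.50000)
Function('A')(l, j) = Mul(Rational(-1, 2), Pow(Add(Pow(j, 2), Pow(l, 2)), Rational(1, 2))) (Function('A')(l, j) = Mul(Rational(-1, 2), Pow(Add(Pow(l, 2), Pow(j, 2)), Rational(1, 2))) = Mul(Rational(-1, 2), Pow(Add(Pow(j, 2), Pow(l, 2)), Rational(1, 2))))
Function('G')(K) = Mul(Rational(-1, 7), Pow(Add(K, Mul(Rational(-1, 2), Pow(2, Rational(1, 2)), Pow(Pow(K, 2), Rational(1, 2)))), Rational(1, 2))) (Function('G')(K) = Mul(Rational(-1, 7), Pow(Add(Mul(Rational(-1, 2), Pow(Add(Pow(K, 2), Pow(K, 2)), Rational(1, 2))), K), Rational(1, 2))) = Mul(Rational(-1, 7), Pow(Add(Mul(Rational(-1, 2), Pow(Mul(2, Pow(K, 2)), Rational(1, 2))), K), Rational(1, 2))) = Mul(Rational(-1, 7), Pow(Add(Mul(Rational(-1, 2), Mul(Pow(2, Rational(1, 2)), Pow(Pow(K, 2), Rational(1, 2)))), K), Rational(1, 2))) = Mul(Rational(-1, 7), Pow(Add(Mul(Rational(-1, 2), Pow(2, Rational(1, 2)), Pow(Pow(K, 2), Rational(1, 2))), K), Rational(1, 2))) = Mul(Rational(-1, 7), Pow(Add(K, Mul(Rational(-1, 2), Pow(2, Rational(1, 2)), Pow(Pow(K, 2), Rational(1, 2)))), Rational(1, 2))))
Add(Function('G')(-9), Mul(383, 137)) = Add(Mul(Rational(-1, 14), Pow(Add(Mul(4, -9), Mul(-2, Pow(2, Rational(1, 2)), Pow(Pow(-9, 2), Rational(1, 2)))), Rational(1, 2))), Mul(383, 137)) = Add(Mul(Rational(-1, 14), Pow(Add(-36, Mul(-2, Pow(2, Rational(1, 2)), Pow(81, Rational(1, 2)))), Rational(1, 2))), 52471) = Add(Mul(Rational(-1, 14), Pow(Add(-36, Mul(-2, Pow(2, Rational(1, 2)), 9)), Rational(1, 2))), 52471) = Add(Mul(Rational(-1, 14), Pow(Add(-36, Mul(-18, Pow(2, Rational(1, 2)))), Rational(1, 2))), 52471) = Add(52471, Mul(Rational(-1, 14), Pow(Add(-36, Mul(-18, Pow(2, Rational(1, 2)))), Rational(1, 2))))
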